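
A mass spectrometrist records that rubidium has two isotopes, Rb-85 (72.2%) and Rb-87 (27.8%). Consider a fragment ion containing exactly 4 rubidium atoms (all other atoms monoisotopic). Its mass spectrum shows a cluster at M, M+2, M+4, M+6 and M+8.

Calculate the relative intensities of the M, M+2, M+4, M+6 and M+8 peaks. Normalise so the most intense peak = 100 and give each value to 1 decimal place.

64.9 : 100.0 : 57.8 : 14.8 : 1.4

The 4 Rb atoms are independent, so intensities follow the terms of (0.722 + 0.278)^4.
P(M) = 0.722^4 = 0.271737
P(M+2) = 4 × 0.722^3 × 0.278^1 = 0.418520
P(M+4) = 6 × 0.722^2 × 0.278^2 = 0.241721
P(M+6) = 4 × 0.722^1 × 0.278^3 = 0.062049
P(M+8) = 0.278^4 = 0.005973
The M+2 peak is largest (0.418520); scaling to 100 gives 64.9 : 100.0 : 57.8 : 14.8 : 1.4.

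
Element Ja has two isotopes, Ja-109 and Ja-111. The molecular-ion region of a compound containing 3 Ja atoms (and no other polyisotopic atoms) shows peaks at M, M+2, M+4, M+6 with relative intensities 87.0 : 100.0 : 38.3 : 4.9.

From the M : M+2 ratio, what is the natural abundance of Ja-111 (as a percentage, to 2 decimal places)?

If p is the fraction of Ja that is Ja-109, then I(M+2)/I(M) = [C(3,1)·p^2·(1−p)] / p^3 = 3·(1−p)/p = 100.0/87.0 = 1.1494
(1−p)/p = 1.1494/3 = 0.3831  ⇒  p = 1/(1 + 0.3831) = 0.7230
Ja-109: 72.30%, Ja-111: 27.70%.

27.70%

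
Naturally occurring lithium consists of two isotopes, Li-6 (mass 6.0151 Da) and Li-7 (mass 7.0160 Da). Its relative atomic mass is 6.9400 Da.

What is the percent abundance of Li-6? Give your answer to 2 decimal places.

7.59%

Let x be the fractional abundance of Li-6; then Li-7 has abundance 1 − x.
6.0151·x + 7.0160·(1 − x) = 6.9400
(6.0151 − 7.0160)·x = 6.9400 − 7.0160
x = -0.0760 / -1.0009 = 0.07593 → 7.59% Li-6, 92.41% Li-7.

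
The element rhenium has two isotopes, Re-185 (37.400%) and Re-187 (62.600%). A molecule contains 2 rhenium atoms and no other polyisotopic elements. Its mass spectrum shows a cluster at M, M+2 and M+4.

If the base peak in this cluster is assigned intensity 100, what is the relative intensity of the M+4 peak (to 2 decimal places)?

83.69

Term probabilities: M 0.1399, M+2 0.4682, M+4 0.3919. Base peak = M+2.
P(M+2) = C(2,1) × 0.37400^1 × 0.62600^1 = 2 × 0.3740 × 0.6260 = 0.468248 (base)
P(M+4) = C(2,2) × 0.37400^0 × 0.62600^2 = 1 × 1.0000 × 0.391876 = 0.391876
Relative intensity = 0.391876 / 0.468248 × 100 = 83.69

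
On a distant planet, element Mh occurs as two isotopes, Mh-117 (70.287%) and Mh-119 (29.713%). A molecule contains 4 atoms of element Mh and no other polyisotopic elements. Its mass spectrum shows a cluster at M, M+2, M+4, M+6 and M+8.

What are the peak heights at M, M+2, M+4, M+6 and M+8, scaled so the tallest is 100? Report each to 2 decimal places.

59.14 : 100.00 : 63.41 : 17.87 : 1.89

Each Mh atom is independently Mh-117 (p = 0.70287) or Mh-119 (q = 0.29713); the cluster is the binomial expansion (p + q)^4.
P(M) = 0.70287^4 = 0.244062
P(M+2) = 4 × 0.70287^3 × 0.29713^1 = 0.412697
P(M+4) = 6 × 0.70287^2 × 0.29713^2 = 0.261694
P(M+6) = 4 × 0.70287^1 × 0.29713^3 = 0.073752
P(M+8) = 0.29713^4 = 0.007794
The M+2 peak is largest (0.412697); scaling to 100 gives 59.14 : 100.00 : 63.41 : 17.87 : 1.89.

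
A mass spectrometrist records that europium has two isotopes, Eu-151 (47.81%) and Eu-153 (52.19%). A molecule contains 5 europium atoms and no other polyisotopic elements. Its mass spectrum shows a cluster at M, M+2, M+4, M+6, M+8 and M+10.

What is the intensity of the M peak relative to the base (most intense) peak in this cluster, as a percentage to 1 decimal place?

(0.4781 + 0.5219)^5 gives M 0.0250, M+2 0.1363, M+4 0.2977, M+6 0.3249, M+8 0.1774, M+10 0.0387; the largest is M+6.
P(M+6) = C(5,3) × 0.4781^2 × 0.5219^3 = 10 × 0.22857961 × 0.14215492 = 0.324937 (base)
P(M) = C(5,0) × 0.4781^5 × 0.5219^0 = 1 × 0.02498007 × 1.0000 = 0.024980
Relative intensity = 0.024980 / 0.324937 × 100 = 7.7

7.7%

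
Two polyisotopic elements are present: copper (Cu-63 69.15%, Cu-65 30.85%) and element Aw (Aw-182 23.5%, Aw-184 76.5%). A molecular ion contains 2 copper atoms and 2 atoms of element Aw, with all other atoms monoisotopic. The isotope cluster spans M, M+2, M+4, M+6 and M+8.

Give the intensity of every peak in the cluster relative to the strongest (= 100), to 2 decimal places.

6.02 : 44.58 : 100.00 : 64.75 : 12.70

Copper pattern (n=2): 0.47817225 : 0.4266555 : 0.09517225
Element Aw pattern (n=2): 0.055225 : 0.35955 : 0.585225
Convolve the two distributions (both contribute in 2-u steps):
  M: 0.47817225×0.055225 = 0.026407
  M+2: 0.47817225×0.35955 + 0.4266555×0.055225 = 0.195489
  M+4: 0.47817225×0.585225 + 0.4266555×0.35955 + 0.09517225×0.055225 = 0.438498
  M+6: 0.4266555×0.585225 + 0.09517225×0.35955 = 0.283909
  M+8: 0.09517225×0.585225 = 0.055697
Scale to base peak (0.438498) = 100: 6.02 : 44.58 : 100.00 : 64.75 : 12.70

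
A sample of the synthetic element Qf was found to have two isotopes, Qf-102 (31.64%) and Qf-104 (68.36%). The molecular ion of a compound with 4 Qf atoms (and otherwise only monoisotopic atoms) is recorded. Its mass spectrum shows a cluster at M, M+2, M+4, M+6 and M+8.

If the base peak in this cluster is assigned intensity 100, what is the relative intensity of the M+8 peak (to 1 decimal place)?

Term probabilities: M 0.0100, M+2 0.0866, M+4 0.2807, M+6 0.4043, M+8 0.2184. Base peak = M+6.
P(M+6) = C(4,3) × 0.3164^1 × 0.6836^3 = 4 × 0.3164 × 0.31945241 = 0.404299 (base)
P(M+8) = C(4,4) × 0.3164^0 × 0.6836^4 = 1 × 1.0000 × 0.21837766 = 0.218378
Relative intensity = 0.218378 / 0.404299 × 100 = 54.0

54.0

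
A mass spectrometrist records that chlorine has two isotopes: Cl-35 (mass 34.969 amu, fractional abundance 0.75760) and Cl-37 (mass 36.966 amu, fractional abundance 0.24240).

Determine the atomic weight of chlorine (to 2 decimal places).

35.45 amu

The abundance-weighted mean is 0.75760 × 34.969 + 0.24240 × 36.966
= 26.4925 + 8.9606 = 35.4531 amu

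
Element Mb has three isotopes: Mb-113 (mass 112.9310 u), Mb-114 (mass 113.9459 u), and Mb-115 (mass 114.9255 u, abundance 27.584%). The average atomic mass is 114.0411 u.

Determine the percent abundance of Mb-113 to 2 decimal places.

17.24%

The remaining 72.416% is split between Mb-113 (fraction x) and Mb-114 (fraction 0.72416 − x).
Substituting: 112.9310x + 113.9459(0.72416 − x) = 82.34005008
(112.9310 − 113.9459)x = -0.175012864  ⇒  x = 0.17244, y = 0.55172
Mb-113: 17.24%, Mb-114: 55.17%.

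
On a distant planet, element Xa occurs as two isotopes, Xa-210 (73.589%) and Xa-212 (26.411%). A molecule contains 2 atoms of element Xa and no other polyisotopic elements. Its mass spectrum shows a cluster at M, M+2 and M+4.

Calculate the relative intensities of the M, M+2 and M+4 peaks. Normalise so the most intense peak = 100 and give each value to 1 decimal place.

The 2 Xa atoms are independent, so intensities follow the terms of (0.73589 + 0.26411)^2.
P(M) = 0.73589^2 = 0.541534
P(M+2) = 2 × 0.73589^1 × 0.26411^1 = 0.388712
P(M+4) = 0.26411^2 = 0.069754
The M peak is largest (0.541534); scaling to 100 gives 100.0 : 71.8 : 12.9.

100.0 : 71.8 : 12.9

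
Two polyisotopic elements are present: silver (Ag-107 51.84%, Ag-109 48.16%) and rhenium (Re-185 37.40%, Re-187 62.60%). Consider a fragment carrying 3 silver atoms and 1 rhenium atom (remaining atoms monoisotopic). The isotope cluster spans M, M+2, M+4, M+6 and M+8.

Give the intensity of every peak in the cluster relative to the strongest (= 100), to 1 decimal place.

Silver pattern (n=3): 0.13931407 : 0.38827347 : 0.36071085 : 0.11170161
Rhenium pattern (n=1): 0.3740 : 0.6260
Convolve the two distributions (both contribute in 2-u steps):
  M: 0.13931407×0.3740 = 0.052103
  M+2: 0.13931407×0.6260 + 0.38827347×0.3740 = 0.232425
  M+4: 0.38827347×0.6260 + 0.36071085×0.3740 = 0.377965
  M+6: 0.36071085×0.6260 + 0.11170161×0.3740 = 0.267581
  M+8: 0.11170161×0.6260 = 0.069925
Scale to base peak (0.377965) = 100: 13.8 : 61.5 : 100.0 : 70.8 : 18.5

13.8 : 61.5 : 100.0 : 70.8 : 18.5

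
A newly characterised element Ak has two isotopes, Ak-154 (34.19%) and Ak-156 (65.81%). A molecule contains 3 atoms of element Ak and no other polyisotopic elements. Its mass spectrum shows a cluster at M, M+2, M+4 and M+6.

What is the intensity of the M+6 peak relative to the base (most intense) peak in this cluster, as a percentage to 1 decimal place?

64.2%

Binomial terms of (0.3419 + 0.6581)^3: M 0.0400, M+2 0.2308, M+4 0.4442, M+6 0.2850 → M+4 is the base peak.
P(M+4) = C(3,2) × 0.3419^1 × 0.6581^2 = 3 × 0.3419 × 0.43309561 = 0.444226 (base)
P(M+6) = C(3,3) × 0.3419^0 × 0.6581^3 = 1 × 1.0000 × 0.28502022 = 0.285020
Relative intensity = 0.285020 / 0.444226 × 100 = 64.2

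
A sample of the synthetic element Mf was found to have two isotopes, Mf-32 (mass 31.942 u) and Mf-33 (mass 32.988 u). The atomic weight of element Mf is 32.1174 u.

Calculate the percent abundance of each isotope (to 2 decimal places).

Mf-32: 83.23%, Mf-33: 16.77%

Let x be the fractional abundance of Mf-32; then Mf-33 has abundance 1 − x.
31.942·x + 32.988·(1 − x) = 32.1174
(31.942 − 32.988)·x = 32.1174 − 32.988
x = -0.8706 / -1.046 = 0.83231 → 83.23% Mf-32, 16.77% Mf-33.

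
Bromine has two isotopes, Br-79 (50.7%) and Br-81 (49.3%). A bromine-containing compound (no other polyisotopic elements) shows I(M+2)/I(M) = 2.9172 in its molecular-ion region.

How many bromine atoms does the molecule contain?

For n independent Br atoms, I(M+2)/I(M) = n · (abundance Br-81) / (abundance Br-79) = n · 0.493/0.507.
n = 2.9172 × 0.507/0.493 = 3.00 ≈ 3

3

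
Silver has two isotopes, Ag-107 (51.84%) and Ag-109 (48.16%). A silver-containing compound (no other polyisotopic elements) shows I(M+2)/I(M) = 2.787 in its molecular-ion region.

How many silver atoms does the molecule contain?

For n independent Ag atoms, I(M+2)/I(M) = n · (abundance Ag-109) / (abundance Ag-107) = n · 0.4816/0.5184.
n = 2.787 × 0.5184/0.4816 = 3.00 ≈ 3

3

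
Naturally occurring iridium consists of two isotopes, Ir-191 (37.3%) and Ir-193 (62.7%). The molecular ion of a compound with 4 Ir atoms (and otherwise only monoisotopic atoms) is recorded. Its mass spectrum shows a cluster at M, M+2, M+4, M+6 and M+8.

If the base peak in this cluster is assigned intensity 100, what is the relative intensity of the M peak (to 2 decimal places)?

5.26

Term probabilities: M 0.0194, M+2 0.1302, M+4 0.3282, M+6 0.3678, M+8 0.1546. Base peak = M+6.
P(M+6) = C(4,3) × 0.373^1 × 0.627^3 = 4 × 0.3730 × 0.24649188 = 0.367766 (base)
P(M) = C(4,0) × 0.373^4 × 0.627^0 = 1 × 0.01935688 × 1.0000 = 0.019357
Relative intensity = 0.019357 / 0.367766 × 100 = 5.26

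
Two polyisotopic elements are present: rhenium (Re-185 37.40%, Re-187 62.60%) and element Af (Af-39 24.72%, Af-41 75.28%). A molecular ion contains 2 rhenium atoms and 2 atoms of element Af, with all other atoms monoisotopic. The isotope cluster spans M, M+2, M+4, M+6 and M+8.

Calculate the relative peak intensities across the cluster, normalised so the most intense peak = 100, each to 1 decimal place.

Rhenium pattern (n=2): 0.139876 : 0.468248 : 0.391876
Element Af pattern (n=2): 0.06110784 : 0.37218432 : 0.56670784
Convolve the two distributions (both contribute in 2-u steps):
  M: 0.139876×0.06110784 = 0.008548
  M+2: 0.139876×0.37218432 + 0.468248×0.06110784 = 0.080673
  M+4: 0.139876×0.56670784 + 0.468248×0.37218432 + 0.391876×0.06110784 = 0.277490
  M+6: 0.468248×0.56670784 + 0.391876×0.37218432 = 0.411210
  M+8: 0.391876×0.56670784 = 0.222079
Scale to base peak (0.411210) = 100: 2.1 : 19.6 : 67.5 : 100.0 : 54.0

2.1 : 19.6 : 67.5 : 100.0 : 54.0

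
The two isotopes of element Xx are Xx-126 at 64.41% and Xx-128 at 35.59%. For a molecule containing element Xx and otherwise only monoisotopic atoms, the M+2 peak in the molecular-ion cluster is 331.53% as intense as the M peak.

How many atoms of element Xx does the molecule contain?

For n independent Xx atoms, I(M+2)/I(M) = n · (abundance Xx-128) / (abundance Xx-126) = n · 0.3559/0.6441.
n = 3.3153 × 0.6441/0.3559 = 6.00 ≈ 6

6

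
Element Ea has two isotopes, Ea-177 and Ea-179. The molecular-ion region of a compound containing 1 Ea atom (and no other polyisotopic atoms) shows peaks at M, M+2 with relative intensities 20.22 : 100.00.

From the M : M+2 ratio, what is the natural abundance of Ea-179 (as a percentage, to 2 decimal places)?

83.18%

Let p = fractional abundance of Ea-177. I(M+2)/I(M) = [C(1,1)·p^0·(1−p)] / p^1 = 1·(1−p)/p = 100.00/20.22 = 4.9456
(1−p)/p = 4.9456/1 = 4.9456  ⇒  p = 1/(1 + 4.9456) = 0.1682
Ea-177: 16.82%, Ea-179: 83.18%.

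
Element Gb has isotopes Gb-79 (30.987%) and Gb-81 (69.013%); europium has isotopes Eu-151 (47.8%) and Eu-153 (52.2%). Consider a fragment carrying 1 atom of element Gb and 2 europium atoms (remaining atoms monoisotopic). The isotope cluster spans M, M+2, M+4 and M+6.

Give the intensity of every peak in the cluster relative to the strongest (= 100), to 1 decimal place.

Element Gb pattern (n=1): 0.30987 : 0.69013
Europium pattern (n=2): 0.228484 : 0.499032 : 0.272484
Convolve the two distributions (both contribute in 2-u steps):
  M: 0.30987×0.228484 = 0.070800
  M+2: 0.30987×0.499032 + 0.69013×0.228484 = 0.312319
  M+4: 0.30987×0.272484 + 0.69013×0.499032 = 0.428832
  M+6: 0.69013×0.272484 = 0.188049
Scale to base peak (0.428832) = 100: 16.5 : 72.8 : 100.0 : 43.9

16.5 : 72.8 : 100.0 : 43.9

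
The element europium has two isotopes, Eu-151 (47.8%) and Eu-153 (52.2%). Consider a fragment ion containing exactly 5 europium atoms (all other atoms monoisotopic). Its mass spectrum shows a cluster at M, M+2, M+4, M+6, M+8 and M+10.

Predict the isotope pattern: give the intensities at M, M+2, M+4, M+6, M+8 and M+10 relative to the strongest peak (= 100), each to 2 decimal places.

7.68 : 41.93 : 91.57 : 100.00 : 54.60 : 11.93

Each Eu atom is independently Eu-151 (p = 0.478) or Eu-153 (q = 0.522); the cluster is the binomial expansion (p + q)^5.
P(M) = 0.478^5 = 0.024954
P(M+2) = 5 × 0.478^4 × 0.522^1 = 0.136255
P(M+4) = 10 × 0.478^3 × 0.522^2 = 0.297594
P(M+6) = 10 × 0.478^2 × 0.522^3 = 0.324988
P(M+8) = 5 × 0.478^1 × 0.522^4 = 0.177452
P(M+10) = 0.522^5 = 0.038757
The M+6 peak is largest (0.324988); scaling to 100 gives 7.68 : 41.93 : 91.57 : 100.00 : 54.60 : 11.93.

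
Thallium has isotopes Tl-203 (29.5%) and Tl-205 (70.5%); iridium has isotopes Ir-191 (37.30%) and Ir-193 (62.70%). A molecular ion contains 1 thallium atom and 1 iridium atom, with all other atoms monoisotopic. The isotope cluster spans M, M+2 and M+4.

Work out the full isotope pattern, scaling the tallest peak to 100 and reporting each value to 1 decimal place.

Thallium pattern (n=1): 0.2950 : 0.7050
Iridium pattern (n=1): 0.3730 : 0.6270
Convolve the two distributions (both contribute in 2-u steps):
  M: 0.2950×0.3730 = 0.110035
  M+2: 0.2950×0.6270 + 0.7050×0.3730 = 0.447930
  M+4: 0.7050×0.6270 = 0.442035
Scale to base peak (0.447930) = 100: 24.6 : 100.0 : 98.7

24.6 : 100.0 : 98.7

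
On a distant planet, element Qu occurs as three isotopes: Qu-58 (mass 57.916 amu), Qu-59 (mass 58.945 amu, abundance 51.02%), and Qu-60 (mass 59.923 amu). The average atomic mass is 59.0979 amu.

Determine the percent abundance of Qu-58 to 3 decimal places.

The remaining 48.98% is split between Qu-58 (fraction x) and Qu-60 (fraction 0.4898 − x).
Substituting: 57.916x + 59.923(0.4898 − x) = 29.024161
(57.916 − 59.923)x = -0.3261244  ⇒  x = 0.16249, y = 0.32731
Qu-58: 16.249%, Qu-60: 32.731%.

16.249%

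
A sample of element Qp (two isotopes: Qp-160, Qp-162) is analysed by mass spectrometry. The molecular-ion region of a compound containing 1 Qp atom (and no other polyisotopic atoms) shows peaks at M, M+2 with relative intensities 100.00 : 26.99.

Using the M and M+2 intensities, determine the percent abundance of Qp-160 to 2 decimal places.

78.75%

If p is the fraction of Qp that is Qp-160, then I(M+2)/I(M) = [C(1,1)·p^0·(1−p)] / p^1 = 1·(1−p)/p = 26.99/100.00 = 0.2699
(1−p)/p = 0.2699/1 = 0.2699  ⇒  p = 1/(1 + 0.2699) = 0.7875
Qp-160: 78.75%, Qp-162: 21.25%.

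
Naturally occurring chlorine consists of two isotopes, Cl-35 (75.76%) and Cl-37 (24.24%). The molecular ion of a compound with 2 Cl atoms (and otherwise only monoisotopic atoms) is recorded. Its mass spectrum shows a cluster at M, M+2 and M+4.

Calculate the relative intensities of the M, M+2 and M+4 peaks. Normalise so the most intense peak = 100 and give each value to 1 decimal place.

Expanding (0.7576 + 0.2424)^2:
P(M) = 0.7576^2 = 0.573958
P(M+2) = 2 × 0.7576^1 × 0.2424^1 = 0.367284
P(M+4) = 0.2424^2 = 0.058758
The M peak is largest (0.573958); scaling to 100 gives 100.0 : 64.0 : 10.2.

100.0 : 64.0 : 10.2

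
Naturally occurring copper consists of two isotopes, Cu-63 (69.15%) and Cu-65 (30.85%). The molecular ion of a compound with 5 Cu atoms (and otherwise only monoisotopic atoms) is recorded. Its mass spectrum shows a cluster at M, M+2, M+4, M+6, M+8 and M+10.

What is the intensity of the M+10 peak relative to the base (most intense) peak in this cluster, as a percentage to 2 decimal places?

Term probabilities: M 0.1581, M+2 0.3527, M+4 0.3147, M+6 0.1404, M+8 0.0313, M+10 0.0028. Base peak = M+2.
P(M+2) = C(5,1) × 0.6915^4 × 0.3085^1 = 5 × 0.2286487 × 0.3085 = 0.352691 (base)
P(M+10) = C(5,5) × 0.6915^0 × 0.3085^5 = 1 × 1.0000 × 0.00279432 = 0.002794
Relative intensity = 0.002794 / 0.352691 × 100 = 0.79

0.79%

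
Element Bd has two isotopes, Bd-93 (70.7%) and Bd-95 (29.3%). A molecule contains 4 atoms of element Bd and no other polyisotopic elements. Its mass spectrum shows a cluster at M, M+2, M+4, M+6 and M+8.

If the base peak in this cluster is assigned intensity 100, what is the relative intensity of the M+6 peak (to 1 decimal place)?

Term probabilities: M 0.2498, M+2 0.4142, M+4 0.2575, M+6 0.0711, M+8 0.0074. Base peak = M+2.
P(M+2) = C(4,1) × 0.707^3 × 0.293^1 = 4 × 0.35339324 × 0.2930 = 0.414177 (base)
P(M+6) = C(4,3) × 0.707^1 × 0.293^3 = 4 × 0.7070 × 0.02515376 = 0.071135
Relative intensity = 0.071135 / 0.414177 × 100 = 17.2

17.2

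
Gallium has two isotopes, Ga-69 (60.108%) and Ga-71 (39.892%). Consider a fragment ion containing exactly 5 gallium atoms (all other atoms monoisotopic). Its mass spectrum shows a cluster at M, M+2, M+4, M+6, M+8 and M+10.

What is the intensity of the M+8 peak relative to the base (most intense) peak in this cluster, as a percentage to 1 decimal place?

(0.60108 + 0.39892)^5 gives M 0.0785, M+2 0.2604, M+4 0.3456, M+6 0.2294, M+8 0.0761, M+10 0.0101; the largest is M+4.
P(M+4) = C(5,2) × 0.60108^3 × 0.39892^2 = 10 × 0.2171685 × 0.15913717 = 0.345596 (base)
P(M+8) = C(5,4) × 0.60108^1 × 0.39892^4 = 5 × 0.60108 × 0.02532464 = 0.076111
Relative intensity = 0.076111 / 0.345596 × 100 = 22.0

22.0%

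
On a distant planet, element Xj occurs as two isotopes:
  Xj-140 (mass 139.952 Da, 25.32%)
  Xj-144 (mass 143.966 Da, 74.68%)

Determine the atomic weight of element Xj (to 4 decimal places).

Ar = Σ fᵢ·mᵢ = 0.2532 × 139.952 + 0.7468 × 143.966
= 35.43585 + 107.51381 = 142.94966 Da

142.9497 Da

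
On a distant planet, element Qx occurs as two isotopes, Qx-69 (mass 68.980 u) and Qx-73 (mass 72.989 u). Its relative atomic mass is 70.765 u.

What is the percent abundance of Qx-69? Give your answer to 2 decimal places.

Let x be the fractional abundance of Qx-69; then Qx-73 has abundance 1 − x.
68.980·x + 72.989·(1 − x) = 70.765
(68.980 − 72.989)·x = 70.765 − 72.989
x = -2.224 / -4.009 = 0.55475 → 55.48% Qx-69, 44.52% Qx-73.

55.48%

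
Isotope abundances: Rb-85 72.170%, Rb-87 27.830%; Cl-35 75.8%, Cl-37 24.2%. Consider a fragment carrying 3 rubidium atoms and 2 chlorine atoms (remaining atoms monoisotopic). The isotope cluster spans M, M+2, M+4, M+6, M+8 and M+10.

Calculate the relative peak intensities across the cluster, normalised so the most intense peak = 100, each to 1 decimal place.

55.7 : 100.0 : 71.7 : 25.6 : 4.6 : 0.3

Rubidium pattern (n=3): 0.37589809 : 0.43485841 : 0.16768892 : 0.02155458
Chlorine pattern (n=2): 0.574564 : 0.366872 : 0.058564
Convolve the two distributions (both contribute in 2-u steps):
  M: 0.37589809×0.574564 = 0.215978
  M+2: 0.37589809×0.366872 + 0.43485841×0.574564 = 0.387760
  M+4: 0.37589809×0.058564 + 0.43485841×0.366872 + 0.16768892×0.574564 = 0.277899
  M+6: 0.43485841×0.058564 + 0.16768892×0.366872 + 0.02155458×0.574564 = 0.099372
  M+8: 0.16768892×0.058564 + 0.02155458×0.366872 = 0.017728
  M+10: 0.02155458×0.058564 = 0.001262
Scale to base peak (0.387760) = 100: 55.7 : 100.0 : 71.7 : 25.6 : 4.6 : 0.3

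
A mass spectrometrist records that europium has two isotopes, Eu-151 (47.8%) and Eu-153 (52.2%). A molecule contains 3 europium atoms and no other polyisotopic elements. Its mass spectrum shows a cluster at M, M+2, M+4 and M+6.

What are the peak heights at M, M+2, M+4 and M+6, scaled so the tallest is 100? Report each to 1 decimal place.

28.0 : 91.6 : 100.0 : 36.4

Each Eu atom is independently Eu-151 (p = 0.478) or Eu-153 (q = 0.522); the cluster is the binomial expansion (p + q)^3.
P(M) = 0.478^3 = 0.109215
P(M+2) = 3 × 0.478^2 × 0.522^1 = 0.357806
P(M+4) = 3 × 0.478^1 × 0.522^2 = 0.390742
P(M+6) = 0.522^3 = 0.142237
The M+4 peak is largest (0.390742); scaling to 100 gives 28.0 : 91.6 : 100.0 : 36.4.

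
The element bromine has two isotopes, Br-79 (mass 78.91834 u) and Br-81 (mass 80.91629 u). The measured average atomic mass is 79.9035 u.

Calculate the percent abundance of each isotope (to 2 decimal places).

Br-79: 50.69%, Br-81: 49.31%

With x = fraction of Br-79 (so Br-81 is 1 − x):
78.91834·x + 80.91629·(1 − x) = 79.9035
(78.91834 − 80.91629)·x = 79.9035 − 80.91629
x = -1.01279 / -1.99795 = 0.50691 → 50.69% Br-79, 49.31% Br-81.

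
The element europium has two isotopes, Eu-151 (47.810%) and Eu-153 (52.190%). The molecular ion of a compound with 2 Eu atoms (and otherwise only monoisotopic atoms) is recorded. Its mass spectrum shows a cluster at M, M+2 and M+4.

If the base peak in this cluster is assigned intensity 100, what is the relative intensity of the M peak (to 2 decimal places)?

(0.47810 + 0.52190)^2 gives M 0.2286, M+2 0.4990, M+4 0.2724; the largest is M+2.
P(M+2) = C(2,1) × 0.47810^1 × 0.52190^1 = 2 × 0.4781 × 0.5219 = 0.499041 (base)
P(M) = C(2,0) × 0.47810^2 × 0.52190^0 = 1 × 0.22857961 × 1.0000 = 0.228580
Relative intensity = 0.228580 / 0.499041 × 100 = 45.80

45.80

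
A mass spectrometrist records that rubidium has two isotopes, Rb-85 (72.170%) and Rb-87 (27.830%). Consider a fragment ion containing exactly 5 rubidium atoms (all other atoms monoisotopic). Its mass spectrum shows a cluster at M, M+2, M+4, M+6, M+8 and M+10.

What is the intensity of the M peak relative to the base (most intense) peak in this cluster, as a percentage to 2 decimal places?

Term probabilities: M 0.1958, M+2 0.3775, M+4 0.2911, M+6 0.1123, M+8 0.0216, M+10 0.0017. Base peak = M+2.
P(M+2) = C(5,1) × 0.72170^4 × 0.27830^1 = 5 × 0.27128565 × 0.2783 = 0.377494 (base)
P(M) = C(5,0) × 0.72170^5 × 0.27830^0 = 1 × 0.19578685 × 1.0000 = 0.195787
Relative intensity = 0.195787 / 0.377494 × 100 = 51.86

51.86%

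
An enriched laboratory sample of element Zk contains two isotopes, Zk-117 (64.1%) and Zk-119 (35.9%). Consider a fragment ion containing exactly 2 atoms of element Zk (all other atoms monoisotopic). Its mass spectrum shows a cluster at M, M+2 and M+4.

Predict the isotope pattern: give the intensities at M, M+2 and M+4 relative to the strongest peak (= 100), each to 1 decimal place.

Expanding (0.641 + 0.359)^2:
P(M) = 0.641^2 = 0.410881
P(M+2) = 2 × 0.641^1 × 0.359^1 = 0.460238
P(M+4) = 0.359^2 = 0.128881
The M+2 peak is largest (0.460238); scaling to 100 gives 89.3 : 100.0 : 28.0.

89.3 : 100.0 : 28.0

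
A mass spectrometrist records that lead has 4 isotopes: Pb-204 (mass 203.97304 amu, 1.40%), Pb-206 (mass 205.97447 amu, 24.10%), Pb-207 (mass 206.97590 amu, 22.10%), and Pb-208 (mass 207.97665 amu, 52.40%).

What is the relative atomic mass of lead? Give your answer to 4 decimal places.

The abundance-weighted mean is 0.0140 × 203.97304 + 0.2410 × 205.97447 + 0.2210 × 206.97590 + 0.5240 × 207.97665
= 2.855623 + 49.639847 + 45.741674 + 108.979765 = 207.216909 amu

207.2169 amu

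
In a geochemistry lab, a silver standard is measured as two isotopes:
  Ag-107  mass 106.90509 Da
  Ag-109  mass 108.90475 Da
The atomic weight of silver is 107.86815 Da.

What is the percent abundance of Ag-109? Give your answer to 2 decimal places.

With x = fraction of Ag-107 (so Ag-109 is 1 − x):
106.90509·x + 108.90475·(1 − x) = 107.86815
(106.90509 − 108.90475)·x = 107.86815 − 108.90475
x = -1.03660 / -1.99966 = 0.51839 → 51.84% Ag-107, 48.16% Ag-109.

48.16%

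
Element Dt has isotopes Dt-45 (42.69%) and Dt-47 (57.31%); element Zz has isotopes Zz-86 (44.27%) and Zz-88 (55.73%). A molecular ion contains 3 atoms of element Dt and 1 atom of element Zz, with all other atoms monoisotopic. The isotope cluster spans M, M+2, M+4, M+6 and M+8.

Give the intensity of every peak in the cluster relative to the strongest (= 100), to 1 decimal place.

Element Dt pattern (n=3): 0.0777998 : 0.31333144 : 0.42063773 : 0.18823103
Element Zz pattern (n=1): 0.4427 : 0.5573
Convolve the two distributions (both contribute in 2-u steps):
  M: 0.0777998×0.4427 = 0.034442
  M+2: 0.0777998×0.5573 + 0.31333144×0.4427 = 0.182070
  M+4: 0.31333144×0.5573 + 0.42063773×0.4427 = 0.360836
  M+6: 0.42063773×0.5573 + 0.18823103×0.4427 = 0.317751
  M+8: 0.18823103×0.5573 = 0.104901
Scale to base peak (0.360836) = 100: 9.5 : 50.5 : 100.0 : 88.1 : 29.1

9.5 : 50.5 : 100.0 : 88.1 : 29.1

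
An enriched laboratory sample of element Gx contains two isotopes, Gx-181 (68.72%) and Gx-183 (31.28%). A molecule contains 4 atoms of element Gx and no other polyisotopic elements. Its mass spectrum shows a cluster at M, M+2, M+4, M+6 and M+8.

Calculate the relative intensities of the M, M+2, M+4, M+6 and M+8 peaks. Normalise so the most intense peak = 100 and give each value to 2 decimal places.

Each Gx atom is independently Gx-181 (p = 0.6872) or Gx-183 (q = 0.3128); the cluster is the binomial expansion (p + q)^4.
P(M) = 0.6872^4 = 0.223014
P(M+2) = 4 × 0.6872^3 × 0.3128^1 = 0.406047
P(M+4) = 6 × 0.6872^2 × 0.3128^2 = 0.277237
P(M+6) = 4 × 0.6872^1 × 0.3128^3 = 0.084129
P(M+8) = 0.3128^4 = 0.009573
The M+2 peak is largest (0.406047); scaling to 100 gives 54.92 : 100.00 : 68.28 : 20.72 : 2.36.

54.92 : 100.00 : 68.28 : 20.72 : 2.36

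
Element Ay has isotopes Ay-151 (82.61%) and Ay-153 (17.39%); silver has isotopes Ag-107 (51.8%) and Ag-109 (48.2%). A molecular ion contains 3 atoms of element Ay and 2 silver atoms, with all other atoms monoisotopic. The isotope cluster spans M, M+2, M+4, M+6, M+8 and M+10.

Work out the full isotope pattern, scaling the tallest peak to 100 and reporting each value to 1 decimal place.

Element Ay pattern (n=3): 0.56376468 : 0.35602958 : 0.07494679 : 0.00525895
Silver pattern (n=2): 0.268324 : 0.499352 : 0.232324
Convolve the two distributions (both contribute in 2-u steps):
  M: 0.56376468×0.268324 = 0.151272
  M+2: 0.56376468×0.499352 + 0.35602958×0.268324 = 0.377048
  M+4: 0.56376468×0.232324 + 0.35602958×0.499352 + 0.07494679×0.268324 = 0.328870
  M+6: 0.35602958×0.232324 + 0.07494679×0.499352 + 0.00525895×0.268324 = 0.121550
  M+8: 0.07494679×0.232324 + 0.00525895×0.499352 = 0.020038
  M+10: 0.00525895×0.232324 = 0.001222
Scale to base peak (0.377048) = 100: 40.1 : 100.0 : 87.2 : 32.2 : 5.3 : 0.3

40.1 : 100.0 : 87.2 : 32.2 : 5.3 : 0.3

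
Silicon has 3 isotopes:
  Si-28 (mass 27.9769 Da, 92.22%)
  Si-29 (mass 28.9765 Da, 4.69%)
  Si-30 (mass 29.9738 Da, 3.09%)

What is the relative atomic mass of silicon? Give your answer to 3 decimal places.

Weight each isotope mass by its fractional abundance: 0.9222 × 27.9769 + 0.0469 × 28.9765 + 0.0309 × 29.9738
= 25.80030 + 1.35900 + 0.92619 = 28.08549 Da

28.085 Da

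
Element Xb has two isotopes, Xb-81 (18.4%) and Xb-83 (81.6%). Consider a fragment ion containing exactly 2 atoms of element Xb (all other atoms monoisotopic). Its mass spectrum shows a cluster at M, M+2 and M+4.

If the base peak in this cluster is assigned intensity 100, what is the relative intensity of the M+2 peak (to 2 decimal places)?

45.10

(0.184 + 0.816)^2 gives M 0.0339, M+2 0.3003, M+4 0.6659; the largest is M+4.
P(M+4) = C(2,2) × 0.184^0 × 0.816^2 = 1 × 1.0000 × 0.665856 = 0.665856 (base)
P(M+2) = C(2,1) × 0.184^1 × 0.816^1 = 2 × 0.1840 × 0.8160 = 0.300288
Relative intensity = 0.300288 / 0.665856 × 100 = 45.10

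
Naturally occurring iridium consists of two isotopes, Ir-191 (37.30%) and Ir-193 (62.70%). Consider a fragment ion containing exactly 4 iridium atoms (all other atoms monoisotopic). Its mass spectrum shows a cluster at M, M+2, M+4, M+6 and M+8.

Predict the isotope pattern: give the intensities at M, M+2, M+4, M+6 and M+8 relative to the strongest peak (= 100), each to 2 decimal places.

Expanding (0.3730 + 0.6270)^4:
P(M) = 0.3730^4 = 0.019357
P(M+2) = 4 × 0.3730^3 × 0.6270^1 = 0.130153
P(M+4) = 6 × 0.3730^2 × 0.6270^2 = 0.328174
P(M+6) = 4 × 0.3730^1 × 0.6270^3 = 0.367766
P(M+8) = 0.6270^4 = 0.154550
The M+6 peak is largest (0.367766); scaling to 100 gives 5.26 : 35.39 : 89.23 : 100.00 : 42.02.

5.26 : 35.39 : 89.23 : 100.00 : 42.02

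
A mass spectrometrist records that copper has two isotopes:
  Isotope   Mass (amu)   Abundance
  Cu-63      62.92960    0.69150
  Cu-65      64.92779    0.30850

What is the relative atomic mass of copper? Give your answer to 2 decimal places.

Weight each isotope mass by its fractional abundance: 0.69150 × 62.92960 + 0.30850 × 64.92779
= 43.515818 + 20.030223 = 63.546041 amu

63.55 amu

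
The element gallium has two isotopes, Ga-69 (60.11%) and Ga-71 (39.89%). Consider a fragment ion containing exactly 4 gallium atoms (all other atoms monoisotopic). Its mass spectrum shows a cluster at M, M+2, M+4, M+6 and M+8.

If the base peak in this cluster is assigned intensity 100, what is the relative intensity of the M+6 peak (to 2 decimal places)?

44.04

Term probabilities: M 0.1306, M+2 0.3465, M+4 0.3450, M+6 0.1526, M+8 0.0253. Base peak = M+2.
P(M+2) = C(4,1) × 0.6011^3 × 0.3989^1 = 4 × 0.21719018 × 0.3989 = 0.346549 (base)
P(M+6) = C(4,3) × 0.6011^1 × 0.3989^3 = 4 × 0.6011 × 0.06347345 = 0.152616
Relative intensity = 0.152616 / 0.346549 × 100 = 44.04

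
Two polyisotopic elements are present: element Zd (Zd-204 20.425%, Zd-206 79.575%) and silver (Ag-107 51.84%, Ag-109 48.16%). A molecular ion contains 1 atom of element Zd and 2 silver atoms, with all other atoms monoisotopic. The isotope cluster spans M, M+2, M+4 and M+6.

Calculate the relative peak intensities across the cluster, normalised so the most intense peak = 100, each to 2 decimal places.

Element Zd pattern (n=1): 0.20425 : 0.79575
Silver pattern (n=2): 0.26873856 : 0.49932288 : 0.23193856
Convolve the two distributions (both contribute in 2-u steps):
  M: 0.20425×0.26873856 = 0.054890
  M+2: 0.20425×0.49932288 + 0.79575×0.26873856 = 0.315835
  M+4: 0.20425×0.23193856 + 0.79575×0.49932288 = 0.444710
  M+6: 0.79575×0.23193856 = 0.184565
Scale to base peak (0.444710) = 100: 12.34 : 71.02 : 100.00 : 41.50

12.34 : 71.02 : 100.00 : 41.50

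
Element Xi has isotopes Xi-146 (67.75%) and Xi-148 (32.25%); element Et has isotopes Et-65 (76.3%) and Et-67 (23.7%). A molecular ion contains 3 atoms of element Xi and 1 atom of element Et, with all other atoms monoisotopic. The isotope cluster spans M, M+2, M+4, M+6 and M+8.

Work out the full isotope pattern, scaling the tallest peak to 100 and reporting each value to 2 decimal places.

57.52 : 100.00 : 64.61 : 18.35 : 1.93

Element Xi pattern (n=3): 0.31097673 : 0.44408855 : 0.2113927 : 0.03354202
Element Et pattern (n=1): 0.7630 : 0.2370
Convolve the two distributions (both contribute in 2-u steps):
  M: 0.31097673×0.7630 = 0.237275
  M+2: 0.31097673×0.2370 + 0.44408855×0.7630 = 0.412541
  M+4: 0.44408855×0.2370 + 0.2113927×0.7630 = 0.266542
  M+6: 0.2113927×0.2370 + 0.03354202×0.7630 = 0.075693
  M+8: 0.03354202×0.2370 = 0.007949
Scale to base peak (0.412541) = 100: 57.52 : 100.00 : 64.61 : 18.35 : 1.93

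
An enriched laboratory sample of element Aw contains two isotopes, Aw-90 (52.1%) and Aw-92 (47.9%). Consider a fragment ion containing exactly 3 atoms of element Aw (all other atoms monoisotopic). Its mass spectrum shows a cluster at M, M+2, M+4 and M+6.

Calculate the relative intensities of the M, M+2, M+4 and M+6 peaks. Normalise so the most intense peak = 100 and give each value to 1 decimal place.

36.3 : 100.0 : 91.9 : 28.2

The 3 Aw atoms are independent, so intensities follow the terms of (0.521 + 0.479)^3.
P(M) = 0.521^3 = 0.141421
P(M+2) = 3 × 0.521^2 × 0.479^1 = 0.390061
P(M+4) = 3 × 0.521^1 × 0.479^2 = 0.358616
P(M+6) = 0.479^3 = 0.109902
The M+2 peak is largest (0.390061); scaling to 100 gives 36.3 : 100.0 : 91.9 : 28.2.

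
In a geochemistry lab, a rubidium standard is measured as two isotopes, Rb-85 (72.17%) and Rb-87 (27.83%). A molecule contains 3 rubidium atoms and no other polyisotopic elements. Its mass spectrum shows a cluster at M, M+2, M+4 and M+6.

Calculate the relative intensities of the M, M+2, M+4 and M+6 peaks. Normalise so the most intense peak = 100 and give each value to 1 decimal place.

86.4 : 100.0 : 38.6 : 5.0

Expanding (0.7217 + 0.2783)^3:
P(M) = 0.7217^3 = 0.375898
P(M+2) = 3 × 0.7217^2 × 0.2783^1 = 0.434858
P(M+4) = 3 × 0.7217^1 × 0.2783^2 = 0.167689
P(M+6) = 0.2783^3 = 0.021555
The M+2 peak is largest (0.434858); scaling to 100 gives 86.4 : 100.0 : 38.6 : 5.0.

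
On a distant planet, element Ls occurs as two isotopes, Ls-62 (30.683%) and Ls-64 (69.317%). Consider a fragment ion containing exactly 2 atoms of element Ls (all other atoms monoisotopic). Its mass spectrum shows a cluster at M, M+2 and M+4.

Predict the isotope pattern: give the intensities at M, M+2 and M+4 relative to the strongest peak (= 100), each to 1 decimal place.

Each Ls atom is independently Ls-62 (p = 0.30683) or Ls-64 (q = 0.69317); the cluster is the binomial expansion (p + q)^2.
P(M) = 0.30683^2 = 0.094145
P(M+2) = 2 × 0.30683^1 × 0.69317^1 = 0.425371
P(M+4) = 0.69317^2 = 0.480485
The M+4 peak is largest (0.480485); scaling to 100 gives 19.6 : 88.5 : 100.0.

19.6 : 88.5 : 100.0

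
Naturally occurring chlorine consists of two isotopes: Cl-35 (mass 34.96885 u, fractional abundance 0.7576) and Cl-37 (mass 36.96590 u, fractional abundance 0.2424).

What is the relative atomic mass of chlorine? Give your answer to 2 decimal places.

35.45 u

Weight each isotope mass by its fractional abundance: 0.7576 × 34.96885 + 0.2424 × 36.96590
= 26.492401 + 8.960534 = 35.452935 u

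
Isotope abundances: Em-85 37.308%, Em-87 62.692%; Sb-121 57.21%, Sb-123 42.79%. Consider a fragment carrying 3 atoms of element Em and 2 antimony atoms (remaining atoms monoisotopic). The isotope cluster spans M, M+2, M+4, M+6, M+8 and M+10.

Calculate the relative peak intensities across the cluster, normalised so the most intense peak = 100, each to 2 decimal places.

4.94 : 32.30 : 81.89 : 100.00 : 58.49 : 13.12

Element Em pattern (n=3): 0.05192852 : 0.26178051 : 0.43989343 : 0.24639754
Antimony pattern (n=2): 0.32729841 : 0.48960318 : 0.18309841
Convolve the two distributions (both contribute in 2-u steps):
  M: 0.05192852×0.32729841 = 0.016996
  M+2: 0.05192852×0.48960318 + 0.26178051×0.32729841 = 0.111105
  M+4: 0.05192852×0.18309841 + 0.26178051×0.48960318 + 0.43989343×0.32729841 = 0.281653
  M+6: 0.26178051×0.18309841 + 0.43989343×0.48960318 + 0.24639754×0.32729841 = 0.343950
  M+8: 0.43989343×0.18309841 + 0.24639754×0.48960318 = 0.201181
  M+10: 0.24639754×0.18309841 = 0.045115
Scale to base peak (0.343950) = 100: 4.94 : 32.30 : 81.89 : 100.00 : 58.49 : 13.12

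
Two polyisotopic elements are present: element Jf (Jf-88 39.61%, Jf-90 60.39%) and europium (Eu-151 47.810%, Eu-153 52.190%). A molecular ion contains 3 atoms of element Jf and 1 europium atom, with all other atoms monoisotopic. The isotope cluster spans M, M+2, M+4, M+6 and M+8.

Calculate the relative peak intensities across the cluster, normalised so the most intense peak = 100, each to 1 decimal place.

Element Jf pattern (n=3): 0.06214619 : 0.28424705 : 0.43336732 : 0.22023944
Europium pattern (n=1): 0.4781 : 0.5219
Convolve the two distributions (both contribute in 2-u steps):
  M: 0.06214619×0.4781 = 0.029712
  M+2: 0.06214619×0.5219 + 0.28424705×0.4781 = 0.168333
  M+4: 0.28424705×0.5219 + 0.43336732×0.4781 = 0.355541
  M+6: 0.43336732×0.5219 + 0.22023944×0.4781 = 0.331471
  M+8: 0.22023944×0.5219 = 0.114943
Scale to base peak (0.355541) = 100: 8.4 : 47.3 : 100.0 : 93.2 : 32.3

8.4 : 47.3 : 100.0 : 93.2 : 32.3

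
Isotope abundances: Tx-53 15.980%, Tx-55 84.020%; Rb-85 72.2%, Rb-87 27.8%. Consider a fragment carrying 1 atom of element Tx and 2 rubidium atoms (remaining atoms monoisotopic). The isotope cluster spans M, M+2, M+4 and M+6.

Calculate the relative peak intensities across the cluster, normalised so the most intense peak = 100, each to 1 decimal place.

Element Tx pattern (n=1): 0.1598 : 0.8402
Rubidium pattern (n=2): 0.521284 : 0.401432 : 0.077284
Convolve the two distributions (both contribute in 2-u steps):
  M: 0.1598×0.521284 = 0.083301
  M+2: 0.1598×0.401432 + 0.8402×0.521284 = 0.502132
  M+4: 0.1598×0.077284 + 0.8402×0.401432 = 0.349633
  M+6: 0.8402×0.077284 = 0.064934
Scale to base peak (0.502132) = 100: 16.6 : 100.0 : 69.6 : 12.9

16.6 : 100.0 : 69.6 : 12.9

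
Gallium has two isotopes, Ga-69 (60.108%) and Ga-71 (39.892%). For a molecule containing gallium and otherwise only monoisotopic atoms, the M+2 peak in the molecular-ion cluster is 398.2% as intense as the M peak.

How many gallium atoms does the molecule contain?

6

With n Ga atoms, P(M+2)/P(M) = C(n,1)·p^(n−1)q / p^n = n·q/p = n · 0.39892/0.60108.
n = 3.982 × 0.60108/0.39892 = 6.00 ≈ 6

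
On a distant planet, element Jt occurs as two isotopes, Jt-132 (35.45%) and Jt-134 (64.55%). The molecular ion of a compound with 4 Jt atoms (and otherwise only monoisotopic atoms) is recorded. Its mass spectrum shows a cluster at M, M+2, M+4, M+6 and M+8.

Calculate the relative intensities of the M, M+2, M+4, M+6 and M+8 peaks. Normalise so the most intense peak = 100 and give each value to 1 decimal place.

Each Jt atom is independently Jt-132 (p = 0.3545) or Jt-134 (q = 0.6455); the cluster is the binomial expansion (p + q)^4.
P(M) = 0.3545^4 = 0.015793
P(M+2) = 4 × 0.3545^3 × 0.6455^1 = 0.115028
P(M+4) = 6 × 0.3545^2 × 0.6455^2 = 0.314178
P(M+6) = 4 × 0.3545^1 × 0.6455^3 = 0.381386
P(M+8) = 0.6455^4 = 0.173614
The M+6 peak is largest (0.381386); scaling to 100 gives 4.1 : 30.2 : 82.4 : 100.0 : 45.5.

4.1 : 30.2 : 82.4 : 100.0 : 45.5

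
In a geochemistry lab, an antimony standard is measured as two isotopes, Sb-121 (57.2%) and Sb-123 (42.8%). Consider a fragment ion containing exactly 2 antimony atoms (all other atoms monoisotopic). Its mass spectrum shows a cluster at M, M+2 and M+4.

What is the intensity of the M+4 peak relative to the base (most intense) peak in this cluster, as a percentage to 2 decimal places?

(0.572 + 0.428)^2 gives M 0.3272, M+2 0.4896, M+4 0.1832; the largest is M+2.
P(M+2) = C(2,1) × 0.572^1 × 0.428^1 = 2 × 0.5720 × 0.4280 = 0.489632 (base)
P(M+4) = C(2,2) × 0.572^0 × 0.428^2 = 1 × 1.0000 × 0.183184 = 0.183184
Relative intensity = 0.183184 / 0.489632 × 100 = 37.41

37.41%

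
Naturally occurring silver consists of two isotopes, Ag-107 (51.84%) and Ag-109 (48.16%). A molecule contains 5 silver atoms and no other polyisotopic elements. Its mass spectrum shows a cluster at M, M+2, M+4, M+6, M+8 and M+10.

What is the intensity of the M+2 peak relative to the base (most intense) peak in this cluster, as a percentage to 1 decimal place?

Binomial terms of (0.5184 + 0.4816)^5: M 0.0374, M+2 0.1739, M+4 0.3231, M+6 0.3002, M+8 0.1394, M+10 0.0259 → M+4 is the base peak.
P(M+4) = C(5,2) × 0.5184^3 × 0.4816^2 = 10 × 0.13931407 × 0.23193856 = 0.323123 (base)
P(M+2) = C(5,1) × 0.5184^4 × 0.4816^1 = 5 × 0.07222041 × 0.4816 = 0.173907
Relative intensity = 0.173907 / 0.323123 × 100 = 53.8

53.8%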